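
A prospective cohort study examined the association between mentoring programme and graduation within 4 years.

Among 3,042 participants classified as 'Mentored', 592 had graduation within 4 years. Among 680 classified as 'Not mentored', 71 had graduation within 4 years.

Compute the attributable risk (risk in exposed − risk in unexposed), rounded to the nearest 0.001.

0.090

From the description: a = 592, b = 2450, c = 71, d = 609.
Risk in exposed = 592/3042 = 0.194609; risk in unexposed = 71/680 = 0.104412.
Risk difference = 0.194609 − 0.104412 = 0.090197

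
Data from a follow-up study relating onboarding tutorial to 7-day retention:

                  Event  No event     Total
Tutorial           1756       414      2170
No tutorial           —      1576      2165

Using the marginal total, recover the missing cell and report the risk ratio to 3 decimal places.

2.974

The missing cell is in the unexposed row: 2165 − 1576 = 589.
So a = 1756, b = 414, c = 589, d = 1576.
RR = [a/(a+b)] / [c/(c+d)] = (1756/2170) / (589/2165) = 0.80922/0.27206 = 2.97445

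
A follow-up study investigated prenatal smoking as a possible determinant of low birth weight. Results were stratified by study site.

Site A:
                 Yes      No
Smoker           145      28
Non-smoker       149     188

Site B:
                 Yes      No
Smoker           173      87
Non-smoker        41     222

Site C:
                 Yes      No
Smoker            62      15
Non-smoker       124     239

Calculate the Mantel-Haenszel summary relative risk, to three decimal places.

2.526

RR_MH = Σ(aᵢ·n₀ᵢ/nᵢ) / Σ(cᵢ·n₁ᵢ/nᵢ), with n₁ᵢ = aᵢ+bᵢ (exposed), n₀ᵢ = cᵢ+dᵢ (unexposed), nᵢ = n₁ᵢ+n₀ᵢ.
Stratum 1 (Site A): n₁ = 173, n₀ = 337, n = 510; a·n₀/n = 145·337/510 = 95.8137; c·n₁/n = 149·173/510 = 50.5431
Stratum 2 (Site B): n₁ = 260, n₀ = 263, n = 523; a·n₀/n = 173·263/523 = 86.9962; c·n₁/n = 41·260/523 = 20.3824
Stratum 3 (Site C): n₁ = 77, n₀ = 363, n = 440; a·n₀/n = 62·363/440 = 51.1500; c·n₁/n = 124·77/440 = 21.7000
RR_MH = (95.8137 + 86.9962 + 51.1500) / (50.5431 + 20.3824 + 21.7000) = 233.9599 / 92.6255 = 2.52587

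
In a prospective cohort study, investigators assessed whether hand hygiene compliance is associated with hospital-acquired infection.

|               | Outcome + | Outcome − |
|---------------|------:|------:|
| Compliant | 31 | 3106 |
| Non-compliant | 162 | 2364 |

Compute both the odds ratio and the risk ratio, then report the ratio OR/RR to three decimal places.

0.945

Cells: a = 31, b = 3106, c = 162, d = 2364.
OR = (31·2364)/(3106·162) = 73284/503172 = 0.14564
Risk in exposed = 31/3137 = 0.00988; risk in unexposed = 162/2526 = 0.06413; RR = 0.15409
OR/RR = 0.14564 / 0.15409 = 0.94521
The outcome is rare in both groups, so OR ≈ RR (ratio near 1).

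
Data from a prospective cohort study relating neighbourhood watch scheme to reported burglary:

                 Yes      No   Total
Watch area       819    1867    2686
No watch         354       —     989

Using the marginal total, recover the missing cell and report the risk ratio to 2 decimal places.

0.85

The missing cell is in the unexposed row: 989 − 354 = 635.
So a = 819, b = 1867, c = 354, d = 635.
RR = [a/(a+b)] / [c/(c+d)] = (819/2686) / (354/989) = 0.30491/0.35794 = 0.85187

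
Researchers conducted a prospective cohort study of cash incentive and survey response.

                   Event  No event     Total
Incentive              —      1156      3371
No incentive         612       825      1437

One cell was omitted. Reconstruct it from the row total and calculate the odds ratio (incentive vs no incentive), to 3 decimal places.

The missing cell is in the exposed row: 3371 − 1156 = 2215.
So a = 2215, b = 1156, c = 612, d = 825.
OR = (a·d)/(b·c) = (2215 × 825) / (1156 × 612) = 1827375 / 707472 = 2.58296

2.583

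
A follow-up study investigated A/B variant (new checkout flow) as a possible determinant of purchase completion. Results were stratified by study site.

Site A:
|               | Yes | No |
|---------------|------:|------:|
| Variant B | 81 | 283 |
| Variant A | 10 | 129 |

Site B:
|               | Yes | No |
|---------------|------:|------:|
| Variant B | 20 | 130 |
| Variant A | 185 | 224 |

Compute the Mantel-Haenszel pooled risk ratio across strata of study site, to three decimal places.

0.651

RR_MH = Σ(aᵢ·n₀ᵢ/nᵢ) / Σ(cᵢ·n₁ᵢ/nᵢ), with n₁ᵢ = aᵢ+bᵢ (exposed), n₀ᵢ = cᵢ+dᵢ (unexposed), nᵢ = n₁ᵢ+n₀ᵢ.
Stratum 1 (Site A): n₁ = 364, n₀ = 139, n = 503; a·n₀/n = 81·139/503 = 22.3837; c·n₁/n = 10·364/503 = 7.2366
Stratum 2 (Site B): n₁ = 150, n₀ = 409, n = 559; a·n₀/n = 20·409/559 = 14.6333; c·n₁/n = 185·150/559 = 49.6422
RR_MH = (22.3837 + 14.6333) / (7.2366 + 49.6422) = 37.0170 / 56.8788 = 0.65080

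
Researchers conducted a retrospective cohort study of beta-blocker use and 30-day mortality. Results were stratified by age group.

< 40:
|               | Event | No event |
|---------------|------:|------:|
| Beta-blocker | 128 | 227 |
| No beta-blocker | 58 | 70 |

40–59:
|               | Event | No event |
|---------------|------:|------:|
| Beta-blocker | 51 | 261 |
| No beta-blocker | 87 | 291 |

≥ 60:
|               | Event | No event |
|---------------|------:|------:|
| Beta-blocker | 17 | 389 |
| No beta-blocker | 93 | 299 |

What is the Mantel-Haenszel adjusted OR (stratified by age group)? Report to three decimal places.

OR_MH = Σ(aᵢdᵢ/nᵢ) / Σ(bᵢcᵢ/nᵢ), where nᵢ is the stratum total.
Stratum 1 (< 40): n = 483; a·d/n = 128·70/483 = 18.5507; b·c/n = 227·58/483 = 27.2588
Stratum 2 (40–59): n = 690; a·d/n = 51·291/690 = 21.5087; b·c/n = 261·87/690 = 32.9087
Stratum 3 (≥ 60): n = 798; a·d/n = 17·299/798 = 6.3697; b·c/n = 389·93/798 = 45.3346
OR_MH = (18.5507 + 21.5087 + 6.3697) / (27.2588 + 32.9087 + 45.3346) = 46.4291 / 105.5021 = 0.44008

0.440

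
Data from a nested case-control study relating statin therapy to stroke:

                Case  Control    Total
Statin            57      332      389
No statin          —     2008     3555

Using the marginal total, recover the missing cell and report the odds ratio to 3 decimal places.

0.223

The missing cell is in the unexposed row: 3555 − 2008 = 1547.
So a = 57, b = 332, c = 1547, d = 2008.
OR = (a·d)/(b·c) = (57 × 2008) / (332 × 1547) = 114456 / 513604 = 0.22285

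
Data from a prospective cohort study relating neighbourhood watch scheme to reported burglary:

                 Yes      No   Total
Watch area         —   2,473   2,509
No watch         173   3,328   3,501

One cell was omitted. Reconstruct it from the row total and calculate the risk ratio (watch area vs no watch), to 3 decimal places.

The missing cell is in the exposed row: 2509 − 2473 = 36.
So a = 36, b = 2473, c = 173, d = 3328.
RR = [a/(a+b)] / [c/(c+d)] = (36/2509) / (173/3501) = 0.01435/0.04941 = 0.29037

0.290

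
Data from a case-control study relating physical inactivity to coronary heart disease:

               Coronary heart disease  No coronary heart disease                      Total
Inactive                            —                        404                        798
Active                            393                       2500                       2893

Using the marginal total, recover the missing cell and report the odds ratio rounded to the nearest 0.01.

The missing cell is in the exposed row: 798 − 404 = 394.
So a = 394, b = 404, c = 393, d = 2500.
OR = (a·d)/(b·c) = (394 × 2500) / (404 × 393) = 985000 / 158772 = 6.20386

6.20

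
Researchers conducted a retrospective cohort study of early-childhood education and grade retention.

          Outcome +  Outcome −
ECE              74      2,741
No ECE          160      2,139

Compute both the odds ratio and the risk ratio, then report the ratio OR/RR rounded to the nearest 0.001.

Cells: a = 74, b = 2741, c = 160, d = 2139.
OR = (74·2139)/(2741·160) = 158286/438560 = 0.36092
Risk in exposed = 74/2815 = 0.02629; risk in unexposed = 160/2299 = 0.06960; RR = 0.37772
OR/RR = 0.36092 / 0.37772 = 0.95552
The outcome is rare in both groups, so OR ≈ RR (ratio near 1).

0.956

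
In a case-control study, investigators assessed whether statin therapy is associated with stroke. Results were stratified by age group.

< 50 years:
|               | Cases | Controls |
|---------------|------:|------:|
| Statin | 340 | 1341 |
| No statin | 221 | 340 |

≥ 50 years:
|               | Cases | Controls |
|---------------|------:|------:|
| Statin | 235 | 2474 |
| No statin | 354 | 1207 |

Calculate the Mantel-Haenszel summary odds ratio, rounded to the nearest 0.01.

OR_MH = Σ(aᵢdᵢ/nᵢ) / Σ(bᵢcᵢ/nᵢ), where nᵢ is the stratum total.
Stratum 1 (< 50 years): n = 2242; a·d/n = 340·340/2242 = 51.5611; b·c/n = 1341·221/2242 = 132.1860
Stratum 2 (≥ 50 years): n = 4270; a·d/n = 235·1207/4270 = 66.4274; b·c/n = 2474·354/4270 = 205.1044
OR_MH = (51.5611 + 66.4274) / (132.1860 + 205.1044) = 117.9885 / 337.2904 = 0.34981

0.35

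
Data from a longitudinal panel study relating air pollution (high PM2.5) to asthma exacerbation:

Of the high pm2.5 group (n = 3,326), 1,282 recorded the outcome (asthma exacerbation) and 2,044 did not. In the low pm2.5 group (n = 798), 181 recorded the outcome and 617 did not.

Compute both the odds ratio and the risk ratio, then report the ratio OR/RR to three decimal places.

From the description: a = 1282, b = 2044, c = 181, d = 617.
OR = (1282·617)/(2044·181) = 790994/369964 = 2.13803
Risk in exposed = 1282/3326 = 0.38545; risk in unexposed = 181/798 = 0.22682; RR = 1.69938
OR/RR = 2.13803 / 1.69938 = 1.25812
The outcome is not rare, so the OR lies further from 1 than the RR.

1.258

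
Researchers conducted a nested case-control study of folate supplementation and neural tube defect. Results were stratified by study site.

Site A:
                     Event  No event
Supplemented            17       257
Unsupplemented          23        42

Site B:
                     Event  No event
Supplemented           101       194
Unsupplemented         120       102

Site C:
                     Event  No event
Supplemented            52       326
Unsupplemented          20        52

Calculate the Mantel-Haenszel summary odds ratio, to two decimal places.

OR_MH = Σ(aᵢdᵢ/nᵢ) / Σ(bᵢcᵢ/nᵢ), where nᵢ is the stratum total.
Stratum 1 (Site A): n = 339; a·d/n = 17·42/339 = 2.1062; b·c/n = 257·23/339 = 17.4366
Stratum 2 (Site B): n = 517; a·d/n = 101·102/517 = 19.9265; b·c/n = 194·120/517 = 45.0290
Stratum 3 (Site C): n = 450; a·d/n = 52·52/450 = 6.0089; b·c/n = 326·20/450 = 14.4889
OR_MH = (2.1062 + 19.9265 + 6.0089) / (17.4366 + 45.0290 + 14.4889) = 28.0416 / 76.9545 = 0.36439

0.36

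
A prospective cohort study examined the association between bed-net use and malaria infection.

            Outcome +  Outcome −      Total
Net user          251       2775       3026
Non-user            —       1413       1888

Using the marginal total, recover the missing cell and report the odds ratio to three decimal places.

0.269

The missing cell is in the unexposed row: 1888 − 1413 = 475.
So a = 251, b = 2775, c = 475, d = 1413.
OR = (a·d)/(b·c) = (251 × 1413) / (2775 × 475) = 354663 / 1318125 = 0.26907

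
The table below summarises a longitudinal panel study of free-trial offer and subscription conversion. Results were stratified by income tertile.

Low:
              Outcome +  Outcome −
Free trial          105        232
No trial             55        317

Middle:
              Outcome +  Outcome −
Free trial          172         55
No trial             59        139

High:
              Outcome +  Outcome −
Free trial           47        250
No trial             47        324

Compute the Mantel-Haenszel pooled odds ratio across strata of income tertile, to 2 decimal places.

2.92

OR_MH = Σ(aᵢdᵢ/nᵢ) / Σ(bᵢcᵢ/nᵢ), where nᵢ is the stratum total.
Stratum 1 (Low): n = 709; a·d/n = 105·317/709 = 46.9464; b·c/n = 232·55/709 = 17.9972
Stratum 2 (Middle): n = 425; a·d/n = 172·139/425 = 56.2541; b·c/n = 55·59/425 = 7.6353
Stratum 3 (High): n = 668; a·d/n = 47·324/668 = 22.7964; b·c/n = 250·47/668 = 17.5898
OR_MH = (46.9464 + 56.2541 + 22.7964) / (17.9972 + 7.6353 + 17.5898) = 125.9969 / 43.2223 = 2.91509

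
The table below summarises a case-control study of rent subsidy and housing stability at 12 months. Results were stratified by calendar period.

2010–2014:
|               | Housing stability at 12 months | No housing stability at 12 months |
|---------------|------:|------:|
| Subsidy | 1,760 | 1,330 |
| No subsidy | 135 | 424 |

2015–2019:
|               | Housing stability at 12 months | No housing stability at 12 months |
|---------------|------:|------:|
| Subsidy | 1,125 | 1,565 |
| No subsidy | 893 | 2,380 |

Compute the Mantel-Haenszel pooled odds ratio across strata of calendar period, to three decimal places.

2.305

OR_MH = Σ(aᵢdᵢ/nᵢ) / Σ(bᵢcᵢ/nᵢ), where nᵢ is the stratum total.
Stratum 1 (2010–2014): n = 3649; a·d/n = 1760·424/3649 = 204.5053; b·c/n = 1330·135/3649 = 49.2053
Stratum 2 (2015–2019): n = 5963; a·d/n = 1125·2380/5963 = 449.0190; b·c/n = 1565·893/5963 = 234.3694
OR_MH = (204.5053 + 449.0190) / (49.2053 + 234.3694) = 653.5243 / 283.5747 = 2.30459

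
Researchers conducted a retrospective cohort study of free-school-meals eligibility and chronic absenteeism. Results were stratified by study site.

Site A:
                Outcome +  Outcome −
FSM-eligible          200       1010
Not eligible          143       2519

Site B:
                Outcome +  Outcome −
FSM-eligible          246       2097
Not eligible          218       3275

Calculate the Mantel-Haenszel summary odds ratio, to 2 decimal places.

OR_MH = Σ(aᵢdᵢ/nᵢ) / Σ(bᵢcᵢ/nᵢ), where nᵢ is the stratum total.
Stratum 1 (Site A): n = 3872; a·d/n = 200·2519/3872 = 130.1136; b·c/n = 1010·143/3872 = 37.3011
Stratum 2 (Site B): n = 5836; a·d/n = 246·3275/5836 = 138.0483; b·c/n = 2097·218/5836 = 78.3321
OR_MH = (130.1136 + 138.0483) / (37.3011 + 78.3321) = 268.1620 / 115.6332 = 2.31907

2.32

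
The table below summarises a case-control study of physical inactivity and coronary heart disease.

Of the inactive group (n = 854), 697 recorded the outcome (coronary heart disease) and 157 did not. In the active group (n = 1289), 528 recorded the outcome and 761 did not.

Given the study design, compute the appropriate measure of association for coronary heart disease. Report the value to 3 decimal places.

From the description: a = 697, b = 157, c = 528, d = 761.
This is a case-control study: participants were sampled on outcome status, so risks in the source population cannot be estimated directly — relative risk is not valid here. The odds ratio is the appropriate measure.
OR = (a·d)/(b·c) = (697 × 761) / (157 × 528) = 530417 / 82896 = 6.39858

6.399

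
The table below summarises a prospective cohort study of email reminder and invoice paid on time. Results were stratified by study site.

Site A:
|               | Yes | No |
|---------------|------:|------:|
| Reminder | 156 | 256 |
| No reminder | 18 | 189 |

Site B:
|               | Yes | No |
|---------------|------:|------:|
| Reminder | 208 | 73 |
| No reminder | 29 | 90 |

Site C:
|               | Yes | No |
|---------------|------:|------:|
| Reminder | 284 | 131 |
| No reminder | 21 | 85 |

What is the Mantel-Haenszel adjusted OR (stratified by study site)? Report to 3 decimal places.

OR_MH = Σ(aᵢdᵢ/nᵢ) / Σ(bᵢcᵢ/nᵢ), where nᵢ is the stratum total.
Stratum 1 (Site A): n = 619; a·d/n = 156·189/619 = 47.6317; b·c/n = 256·18/619 = 7.4443
Stratum 2 (Site B): n = 400; a·d/n = 208·90/400 = 46.8000; b·c/n = 73·29/400 = 5.2925
Stratum 3 (Site C): n = 521; a·d/n = 284·85/521 = 46.3340; b·c/n = 131·21/521 = 5.2802
OR_MH = (47.6317 + 46.8000 + 46.3340) / (7.4443 + 5.2925 + 5.2802) = 140.7656 / 18.0170 = 7.81294

7.813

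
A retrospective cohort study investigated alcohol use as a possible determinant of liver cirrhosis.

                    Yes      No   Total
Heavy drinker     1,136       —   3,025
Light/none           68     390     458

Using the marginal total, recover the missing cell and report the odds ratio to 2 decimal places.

3.45

The missing cell is in the exposed row: 3025 − 1136 = 1889.
So a = 1136, b = 1889, c = 68, d = 390.
OR = (a·d)/(b·c) = (1136 × 390) / (1889 × 68) = 443040 / 128452 = 3.44907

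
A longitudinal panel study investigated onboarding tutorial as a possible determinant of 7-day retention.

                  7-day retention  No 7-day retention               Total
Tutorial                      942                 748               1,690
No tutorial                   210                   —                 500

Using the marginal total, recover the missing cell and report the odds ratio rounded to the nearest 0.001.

The missing cell is in the unexposed row: 500 − 210 = 290.
So a = 942, b = 748, c = 210, d = 290.
OR = (a·d)/(b·c) = (942 × 290) / (748 × 210) = 273180 / 157080 = 1.73911

1.739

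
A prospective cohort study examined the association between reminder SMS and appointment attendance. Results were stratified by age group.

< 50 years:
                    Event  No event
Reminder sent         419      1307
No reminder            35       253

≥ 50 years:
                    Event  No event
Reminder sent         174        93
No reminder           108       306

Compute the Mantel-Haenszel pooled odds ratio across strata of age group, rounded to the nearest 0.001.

3.492

OR_MH = Σ(aᵢdᵢ/nᵢ) / Σ(bᵢcᵢ/nᵢ), where nᵢ is the stratum total.
Stratum 1 (< 50 years): n = 2014; a·d/n = 419·253/2014 = 52.6351; b·c/n = 1307·35/2014 = 22.7135
Stratum 2 (≥ 50 years): n = 681; a·d/n = 174·306/681 = 78.1850; b·c/n = 93·108/681 = 14.7489
OR_MH = (52.6351 + 78.1850) / (22.7135 + 14.7489) = 130.8201 / 37.4624 = 3.49204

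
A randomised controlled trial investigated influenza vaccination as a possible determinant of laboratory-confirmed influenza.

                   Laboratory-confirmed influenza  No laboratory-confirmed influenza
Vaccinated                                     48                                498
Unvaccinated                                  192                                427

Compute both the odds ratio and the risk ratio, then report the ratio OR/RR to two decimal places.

0.76

Cells: a = 48, b = 498, c = 192, d = 427.
OR = (48·427)/(498·192) = 20496/95616 = 0.21436
Risk in exposed = 48/546 = 0.08791; risk in unexposed = 192/619 = 0.31018; RR = 0.28342
OR/RR = 0.21436 / 0.28342 = 0.75631
The outcome is not rare, so the OR lies further from 1 than the RR.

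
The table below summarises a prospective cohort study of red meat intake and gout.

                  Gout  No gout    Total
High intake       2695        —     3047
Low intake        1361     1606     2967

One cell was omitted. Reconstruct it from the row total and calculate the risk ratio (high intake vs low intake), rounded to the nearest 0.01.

The missing cell is in the exposed row: 3047 − 2695 = 352.
So a = 2695, b = 352, c = 1361, d = 1606.
RR = [a/(a+b)] / [c/(c+d)] = (2695/3047) / (1361/2967) = 0.88448/0.45871 = 1.92817

1.93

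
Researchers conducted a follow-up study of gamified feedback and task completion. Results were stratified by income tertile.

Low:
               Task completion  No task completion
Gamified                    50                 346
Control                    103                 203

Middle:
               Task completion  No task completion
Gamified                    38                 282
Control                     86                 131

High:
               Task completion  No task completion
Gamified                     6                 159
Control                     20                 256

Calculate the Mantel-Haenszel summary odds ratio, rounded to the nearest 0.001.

0.264

OR_MH = Σ(aᵢdᵢ/nᵢ) / Σ(bᵢcᵢ/nᵢ), where nᵢ is the stratum total.
Stratum 1 (Low): n = 702; a·d/n = 50·203/702 = 14.4587; b·c/n = 346·103/702 = 50.7664
Stratum 2 (Middle): n = 537; a·d/n = 38·131/537 = 9.2700; b·c/n = 282·86/537 = 45.1620
Stratum 3 (High): n = 441; a·d/n = 6·256/441 = 3.4830; b·c/n = 159·20/441 = 7.2109
OR_MH = (14.4587 + 9.2700 + 3.4830) / (50.7664 + 45.1620 + 7.2109) = 27.2117 / 103.1393 = 0.26383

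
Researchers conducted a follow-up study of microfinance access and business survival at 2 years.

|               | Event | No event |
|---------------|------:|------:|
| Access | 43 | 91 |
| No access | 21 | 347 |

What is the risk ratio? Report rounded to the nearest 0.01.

Cells: a = 43, b = 91, c = 21, d = 347.
Risk in exposed = 43/134 = 0.32090; risk in unexposed = 21/368 = 0.05707.
RR = 0.32090 / 0.05707 = 5.62331
The risk among the exposed is 5.62 times that among the unexposed.

5.62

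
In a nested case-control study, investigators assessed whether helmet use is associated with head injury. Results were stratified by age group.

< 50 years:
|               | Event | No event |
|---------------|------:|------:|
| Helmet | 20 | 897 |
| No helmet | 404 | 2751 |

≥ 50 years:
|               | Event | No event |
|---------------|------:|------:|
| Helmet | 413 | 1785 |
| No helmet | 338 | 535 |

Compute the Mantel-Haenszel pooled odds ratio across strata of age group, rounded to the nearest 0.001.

OR_MH = Σ(aᵢdᵢ/nᵢ) / Σ(bᵢcᵢ/nᵢ), where nᵢ is the stratum total.
Stratum 1 (< 50 years): n = 4072; a·d/n = 20·2751/4072 = 13.5118; b·c/n = 897·404/4072 = 88.9951
Stratum 2 (≥ 50 years): n = 3071; a·d/n = 413·535/3071 = 71.9489; b·c/n = 1785·338/3071 = 196.4604
OR_MH = (13.5118 + 71.9489) / (88.9951 + 196.4604) = 85.4607 / 285.4555 = 0.29938

0.299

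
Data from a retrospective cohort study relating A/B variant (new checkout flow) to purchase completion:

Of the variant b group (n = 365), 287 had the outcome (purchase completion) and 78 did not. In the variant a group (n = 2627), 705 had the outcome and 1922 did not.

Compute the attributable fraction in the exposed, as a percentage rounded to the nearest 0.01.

From the description: a = 287, b = 78, c = 705, d = 1922.
Risk in exposed = 287/365 = 0.78630; risk in unexposed = 705/2627 = 0.26837.
RR = 0.78630/0.26837 = 2.92995
AR% = (RR − 1)/RR × 100 = (2.92995 − 1)/2.92995 × 100 = 65.8697%

65.87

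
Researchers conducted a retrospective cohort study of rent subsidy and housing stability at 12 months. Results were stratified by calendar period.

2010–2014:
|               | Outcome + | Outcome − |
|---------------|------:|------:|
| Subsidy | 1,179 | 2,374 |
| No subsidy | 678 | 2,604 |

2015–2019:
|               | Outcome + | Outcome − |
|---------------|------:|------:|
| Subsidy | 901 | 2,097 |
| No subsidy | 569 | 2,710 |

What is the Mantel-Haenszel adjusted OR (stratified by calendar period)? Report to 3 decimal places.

1.969

OR_MH = Σ(aᵢdᵢ/nᵢ) / Σ(bᵢcᵢ/nᵢ), where nᵢ is the stratum total.
Stratum 1 (2010–2014): n = 6835; a·d/n = 1179·2604/6835 = 449.1757; b·c/n = 2374·678/6835 = 235.4897
Stratum 2 (2015–2019): n = 6277; a·d/n = 901·2710/6277 = 388.9931; b·c/n = 2097·569/6277 = 190.0897
OR_MH = (449.1757 + 388.9931) / (235.4897 + 190.0897) = 838.1689 / 425.5794 = 1.96948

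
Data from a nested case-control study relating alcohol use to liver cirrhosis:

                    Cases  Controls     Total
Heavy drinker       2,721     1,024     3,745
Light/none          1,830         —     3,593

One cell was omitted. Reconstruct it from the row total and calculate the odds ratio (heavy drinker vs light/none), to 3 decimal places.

The missing cell is in the unexposed row: 3593 − 1830 = 1763.
So a = 2721, b = 1024, c = 1830, d = 1763.
OR = (a·d)/(b·c) = (2721 × 1763) / (1024 × 1830) = 4797123 / 1873920 = 2.55994

2.560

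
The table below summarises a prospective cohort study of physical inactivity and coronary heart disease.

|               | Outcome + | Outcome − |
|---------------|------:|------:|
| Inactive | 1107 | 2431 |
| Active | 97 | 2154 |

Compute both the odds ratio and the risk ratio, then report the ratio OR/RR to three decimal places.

Cells: a = 1107, b = 2431, c = 97, d = 2154.
OR = (1107·2154)/(2431·97) = 2384478/235807 = 10.11199
Risk in exposed = 1107/3538 = 0.31289; risk in unexposed = 97/2251 = 0.04309; RR = 7.26095
OR/RR = 10.11199 / 7.26095 = 1.39265
The outcome is not rare, so the OR lies further from 1 than the RR.

1.393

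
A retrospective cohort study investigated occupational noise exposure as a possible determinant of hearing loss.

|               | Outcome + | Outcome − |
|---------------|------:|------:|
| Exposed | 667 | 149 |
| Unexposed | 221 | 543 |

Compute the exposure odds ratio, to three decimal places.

Cells: a = 667, b = 149, c = 221, d = 543.
OR = (a·d)/(b·c) = (667 × 543) / (149 × 221) = 362181 / 32929 = 10.99885
The odds of hearing loss are about 11.00 times as high in the exposed group.

10.999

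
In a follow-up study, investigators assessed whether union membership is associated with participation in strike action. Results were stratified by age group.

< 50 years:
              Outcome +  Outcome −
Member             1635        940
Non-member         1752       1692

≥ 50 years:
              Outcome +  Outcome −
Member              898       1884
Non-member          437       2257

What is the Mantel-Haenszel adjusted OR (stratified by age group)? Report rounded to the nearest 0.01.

OR_MH = Σ(aᵢdᵢ/nᵢ) / Σ(bᵢcᵢ/nᵢ), where nᵢ is the stratum total.
Stratum 1 (< 50 years): n = 6019; a·d/n = 1635·1692/6019 = 459.6146; b·c/n = 940·1752/6019 = 273.6136
Stratum 2 (≥ 50 years): n = 5476; a·d/n = 898·2257/5476 = 370.1216; b·c/n = 1884·437/5476 = 150.3484
OR_MH = (459.6146 + 370.1216) / (273.6136 + 150.3484) = 829.7362 / 423.9620 = 1.95710

1.96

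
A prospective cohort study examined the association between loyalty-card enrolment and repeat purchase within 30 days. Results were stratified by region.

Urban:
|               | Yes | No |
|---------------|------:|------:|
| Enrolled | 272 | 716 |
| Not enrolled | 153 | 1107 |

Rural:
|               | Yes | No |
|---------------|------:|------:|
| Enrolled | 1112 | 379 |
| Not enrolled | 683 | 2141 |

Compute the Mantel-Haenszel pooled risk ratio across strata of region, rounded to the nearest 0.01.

RR_MH = Σ(aᵢ·n₀ᵢ/nᵢ) / Σ(cᵢ·n₁ᵢ/nᵢ), with n₁ᵢ = aᵢ+bᵢ (exposed), n₀ᵢ = cᵢ+dᵢ (unexposed), nᵢ = n₁ᵢ+n₀ᵢ.
Stratum 1 (Urban): n₁ = 988, n₀ = 1260, n = 2248; a·n₀/n = 272·1260/2248 = 152.4555; c·n₁/n = 153·988/2248 = 67.2438
Stratum 2 (Rural): n₁ = 1491, n₀ = 2824, n = 4315; a·n₀/n = 1112·2824/4315 = 727.7608; c·n₁/n = 683·1491/4315 = 236.0030
RR_MH = (152.4555 + 727.7608) / (67.2438 + 236.0030) = 880.2164 / 303.2468 = 2.90264

2.90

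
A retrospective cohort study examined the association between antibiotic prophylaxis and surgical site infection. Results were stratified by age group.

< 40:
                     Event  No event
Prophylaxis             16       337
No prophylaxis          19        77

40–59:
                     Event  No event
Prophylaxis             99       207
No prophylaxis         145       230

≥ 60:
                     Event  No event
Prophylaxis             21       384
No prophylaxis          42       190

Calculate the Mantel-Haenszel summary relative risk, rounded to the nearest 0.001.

RR_MH = Σ(aᵢ·n₀ᵢ/nᵢ) / Σ(cᵢ·n₁ᵢ/nᵢ), with n₁ᵢ = aᵢ+bᵢ (exposed), n₀ᵢ = cᵢ+dᵢ (unexposed), nᵢ = n₁ᵢ+n₀ᵢ.
Stratum 1 (< 40): n₁ = 353, n₀ = 96, n = 449; a·n₀/n = 16·96/449 = 3.4209; c·n₁/n = 19·353/449 = 14.9376
Stratum 2 (40–59): n₁ = 306, n₀ = 375, n = 681; a·n₀/n = 99·375/681 = 54.5154; c·n₁/n = 145·306/681 = 65.1542
Stratum 3 (≥ 60): n₁ = 405, n₀ = 232, n = 637; a·n₀/n = 21·232/637 = 7.6484; c·n₁/n = 42·405/637 = 26.7033
RR_MH = (3.4209 + 54.5154 + 7.6484) / (14.9376 + 65.1542 + 26.7033) = 65.5847 / 106.7951 = 0.61412

0.614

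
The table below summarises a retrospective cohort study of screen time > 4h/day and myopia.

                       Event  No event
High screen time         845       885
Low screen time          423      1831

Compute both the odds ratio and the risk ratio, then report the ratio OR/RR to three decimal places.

Cells: a = 845, b = 885, c = 423, d = 1831.
OR = (845·1831)/(885·423) = 1547195/374355 = 4.13296
Risk in exposed = 845/1730 = 0.48844; risk in unexposed = 423/2254 = 0.18767; RR = 2.60270
OR/RR = 4.13296 / 2.60270 = 1.58795
The outcome is not rare, so the OR lies further from 1 than the RR.

1.588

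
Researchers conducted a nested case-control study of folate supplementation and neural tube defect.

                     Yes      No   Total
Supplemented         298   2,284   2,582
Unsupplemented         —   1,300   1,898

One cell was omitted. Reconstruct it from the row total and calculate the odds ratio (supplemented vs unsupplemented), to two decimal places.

0.28

The missing cell is in the unexposed row: 1898 − 1300 = 598.
So a = 298, b = 2284, c = 598, d = 1300.
OR = (a·d)/(b·c) = (298 × 1300) / (2284 × 598) = 387400 / 1365832 = 0.28364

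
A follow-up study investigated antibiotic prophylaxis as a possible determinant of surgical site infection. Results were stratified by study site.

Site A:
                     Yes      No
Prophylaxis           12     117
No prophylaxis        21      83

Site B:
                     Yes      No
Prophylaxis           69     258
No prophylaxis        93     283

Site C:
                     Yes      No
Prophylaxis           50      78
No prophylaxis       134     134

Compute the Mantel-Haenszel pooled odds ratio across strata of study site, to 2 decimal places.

0.69

OR_MH = Σ(aᵢdᵢ/nᵢ) / Σ(bᵢcᵢ/nᵢ), where nᵢ is the stratum total.
Stratum 1 (Site A): n = 233; a·d/n = 12·83/233 = 4.2747; b·c/n = 117·21/233 = 10.5451
Stratum 2 (Site B): n = 703; a·d/n = 69·283/703 = 27.7767; b·c/n = 258·93/703 = 34.1309
Stratum 3 (Site C): n = 396; a·d/n = 50·134/396 = 16.9192; b·c/n = 78·134/396 = 26.3939
OR_MH = (4.2747 + 27.7767 + 16.9192) / (10.5451 + 34.1309 + 26.3939) = 48.9705 / 71.0699 = 0.68905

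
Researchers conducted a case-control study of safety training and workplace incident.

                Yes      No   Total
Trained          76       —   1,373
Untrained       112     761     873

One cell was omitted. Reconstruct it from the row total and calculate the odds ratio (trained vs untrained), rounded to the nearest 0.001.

The missing cell is in the exposed row: 1373 − 76 = 1297.
So a = 76, b = 1297, c = 112, d = 761.
OR = (a·d)/(b·c) = (76 × 761) / (1297 × 112) = 57836 / 145264 = 0.39814

0.398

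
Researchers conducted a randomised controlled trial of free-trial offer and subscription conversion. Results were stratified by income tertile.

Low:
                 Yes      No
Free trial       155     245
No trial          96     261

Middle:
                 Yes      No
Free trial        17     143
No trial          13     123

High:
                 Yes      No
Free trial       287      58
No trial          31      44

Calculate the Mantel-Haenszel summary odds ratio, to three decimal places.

2.176

OR_MH = Σ(aᵢdᵢ/nᵢ) / Σ(bᵢcᵢ/nᵢ), where nᵢ is the stratum total.
Stratum 1 (Low): n = 757; a·d/n = 155·261/757 = 53.4412; b·c/n = 245·96/757 = 31.0700
Stratum 2 (Middle): n = 296; a·d/n = 17·123/296 = 7.0642; b·c/n = 143·13/296 = 6.2804
Stratum 3 (High): n = 420; a·d/n = 287·44/420 = 30.0667; b·c/n = 58·31/420 = 4.2810
OR_MH = (53.4412 + 7.0642 + 30.0667) / (31.0700 + 6.2804 + 4.2810) = 90.5721 / 41.6314 = 2.17557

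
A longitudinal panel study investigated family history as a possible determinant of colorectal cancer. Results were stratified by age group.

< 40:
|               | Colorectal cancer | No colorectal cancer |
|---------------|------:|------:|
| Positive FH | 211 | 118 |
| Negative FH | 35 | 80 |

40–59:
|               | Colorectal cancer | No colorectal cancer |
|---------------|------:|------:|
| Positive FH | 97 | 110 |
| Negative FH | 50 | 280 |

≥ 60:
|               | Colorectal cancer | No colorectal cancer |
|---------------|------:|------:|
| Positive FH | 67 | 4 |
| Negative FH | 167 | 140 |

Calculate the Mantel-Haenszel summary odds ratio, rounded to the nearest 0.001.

OR_MH = Σ(aᵢdᵢ/nᵢ) / Σ(bᵢcᵢ/nᵢ), where nᵢ is the stratum total.
Stratum 1 (< 40): n = 444; a·d/n = 211·80/444 = 38.0180; b·c/n = 118·35/444 = 9.3018
Stratum 2 (40–59): n = 537; a·d/n = 97·280/537 = 50.5773; b·c/n = 110·50/537 = 10.2421
Stratum 3 (≥ 60): n = 378; a·d/n = 67·140/378 = 24.8148; b·c/n = 4·167/378 = 1.7672
OR_MH = (38.0180 + 50.5773 + 24.8148) / (9.3018 + 10.2421 + 1.7672) = 113.4101 / 21.3111 = 5.32165

5.322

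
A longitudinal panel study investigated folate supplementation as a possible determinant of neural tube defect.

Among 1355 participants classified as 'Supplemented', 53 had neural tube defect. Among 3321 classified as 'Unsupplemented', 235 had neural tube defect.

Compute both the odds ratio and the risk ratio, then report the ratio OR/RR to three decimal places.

0.967

From the description: a = 53, b = 1302, c = 235, d = 3086.
OR = (53·3086)/(1302·235) = 163558/305970 = 0.53456
Risk in exposed = 53/1355 = 0.03911; risk in unexposed = 235/3321 = 0.07076; RR = 0.55276
OR/RR = 0.53456 / 0.55276 = 0.96706
The outcome is rare in both groups, so OR ≈ RR (ratio near 1).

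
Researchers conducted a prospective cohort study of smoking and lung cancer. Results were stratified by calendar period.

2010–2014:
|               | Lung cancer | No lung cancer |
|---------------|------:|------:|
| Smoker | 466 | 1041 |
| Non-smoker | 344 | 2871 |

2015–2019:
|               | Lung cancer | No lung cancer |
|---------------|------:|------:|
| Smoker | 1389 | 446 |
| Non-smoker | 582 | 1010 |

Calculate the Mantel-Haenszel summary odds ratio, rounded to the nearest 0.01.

OR_MH = Σ(aᵢdᵢ/nᵢ) / Σ(bᵢcᵢ/nᵢ), where nᵢ is the stratum total.
Stratum 1 (2010–2014): n = 4722; a·d/n = 466·2871/4722 = 283.3304; b·c/n = 1041·344/4722 = 75.8374
Stratum 2 (2015–2019): n = 3427; a·d/n = 1389·1010/3427 = 409.3639; b·c/n = 446·582/3427 = 75.7432
OR_MH = (283.3304 + 409.3639) / (75.8374 + 75.7432) = 692.6942 / 151.5806 = 4.56981

4.57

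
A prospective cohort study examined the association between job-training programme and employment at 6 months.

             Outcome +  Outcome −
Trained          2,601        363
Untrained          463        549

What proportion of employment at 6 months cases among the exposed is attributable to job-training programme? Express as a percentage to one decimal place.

47.9

Cells: a = 2601, b = 363, c = 463, d = 549.
Risk in exposed = 2601/2964 = 0.87753; risk in unexposed = 463/1012 = 0.45751.
RR = 0.87753/0.45751 = 1.91806
AR% = (RR − 1)/RR × 100 = (1.91806 − 1)/1.91806 × 100 = 47.8639%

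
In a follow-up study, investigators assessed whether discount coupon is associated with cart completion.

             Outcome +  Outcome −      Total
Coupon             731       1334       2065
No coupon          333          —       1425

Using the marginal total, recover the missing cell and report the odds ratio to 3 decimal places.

The missing cell is in the unexposed row: 1425 − 333 = 1092.
So a = 731, b = 1334, c = 333, d = 1092.
OR = (a·d)/(b·c) = (731 × 1092) / (1334 × 333) = 798252 / 444222 = 1.79697

1.797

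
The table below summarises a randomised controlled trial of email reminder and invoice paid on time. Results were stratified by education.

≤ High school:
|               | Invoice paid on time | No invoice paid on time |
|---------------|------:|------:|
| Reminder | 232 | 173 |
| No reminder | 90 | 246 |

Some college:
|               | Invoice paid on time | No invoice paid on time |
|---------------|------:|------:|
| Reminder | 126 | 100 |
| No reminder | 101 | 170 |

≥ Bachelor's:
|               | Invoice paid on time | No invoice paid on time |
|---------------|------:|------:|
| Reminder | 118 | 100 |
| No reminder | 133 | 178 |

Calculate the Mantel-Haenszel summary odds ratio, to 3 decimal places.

2.404

OR_MH = Σ(aᵢdᵢ/nᵢ) / Σ(bᵢcᵢ/nᵢ), where nᵢ is the stratum total.
Stratum 1 (≤ High school): n = 741; a·d/n = 232·246/741 = 77.0202; b·c/n = 173·90/741 = 21.0121
Stratum 2 (Some college): n = 497; a·d/n = 126·170/497 = 43.0986; b·c/n = 100·101/497 = 20.3219
Stratum 3 (≥ Bachelor's): n = 529; a·d/n = 118·178/529 = 39.7051; b·c/n = 100·133/529 = 25.1418
OR_MH = (77.0202 + 43.0986 + 39.7051) / (21.0121 + 20.3219 + 25.1418) = 159.8239 / 66.4759 = 2.40424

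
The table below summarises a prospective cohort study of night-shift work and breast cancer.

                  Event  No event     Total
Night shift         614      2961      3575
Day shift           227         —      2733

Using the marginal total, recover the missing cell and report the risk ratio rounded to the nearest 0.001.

2.068

The missing cell is in the unexposed row: 2733 − 227 = 2506.
So a = 614, b = 2961, c = 227, d = 2506.
RR = [a/(a+b)] / [c/(c+d)] = (614/3575) / (227/2733) = 0.17175/0.08306 = 2.06779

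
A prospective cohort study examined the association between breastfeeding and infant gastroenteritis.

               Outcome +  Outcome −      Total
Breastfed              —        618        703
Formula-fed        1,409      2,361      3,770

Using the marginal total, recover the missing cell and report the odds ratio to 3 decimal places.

The missing cell is in the exposed row: 703 − 618 = 85.
So a = 85, b = 618, c = 1409, d = 2361.
OR = (a·d)/(b·c) = (85 × 2361) / (618 × 1409) = 200685 / 870762 = 0.23047

0.230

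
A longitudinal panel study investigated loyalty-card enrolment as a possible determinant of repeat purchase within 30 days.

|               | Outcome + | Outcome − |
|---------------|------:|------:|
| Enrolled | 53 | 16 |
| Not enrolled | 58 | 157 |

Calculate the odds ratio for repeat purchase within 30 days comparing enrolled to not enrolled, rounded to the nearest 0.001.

Cells: a = 53, b = 16, c = 58, d = 157.
OR = (a·d)/(b·c) = (53 × 157) / (16 × 58) = 8321 / 928 = 8.96659
The odds of repeat purchase within 30 days are about 8.97 times as high in the enrolled group.

8.967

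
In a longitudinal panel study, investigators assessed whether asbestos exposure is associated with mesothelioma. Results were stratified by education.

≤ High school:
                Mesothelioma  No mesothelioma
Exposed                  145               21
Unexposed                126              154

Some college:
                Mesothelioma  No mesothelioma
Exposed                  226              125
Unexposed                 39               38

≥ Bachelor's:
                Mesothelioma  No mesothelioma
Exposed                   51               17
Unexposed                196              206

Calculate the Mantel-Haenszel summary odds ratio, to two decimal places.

3.79

OR_MH = Σ(aᵢdᵢ/nᵢ) / Σ(bᵢcᵢ/nᵢ), where nᵢ is the stratum total.
Stratum 1 (≤ High school): n = 446; a·d/n = 145·154/446 = 50.0673; b·c/n = 21·126/446 = 5.9327
Stratum 2 (Some college): n = 428; a·d/n = 226·38/428 = 20.0654; b·c/n = 125·39/428 = 11.3902
Stratum 3 (≥ Bachelor's): n = 470; a·d/n = 51·206/470 = 22.3532; b·c/n = 17·196/470 = 7.0894
OR_MH = (50.0673 + 20.0654 + 22.3532) / (5.9327 + 11.3902 + 7.0894) = 92.4859 / 24.4123 = 3.78850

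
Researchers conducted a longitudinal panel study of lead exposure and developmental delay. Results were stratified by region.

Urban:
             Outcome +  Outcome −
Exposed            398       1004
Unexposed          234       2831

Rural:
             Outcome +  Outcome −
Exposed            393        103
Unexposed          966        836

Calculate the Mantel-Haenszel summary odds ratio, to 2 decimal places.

OR_MH = Σ(aᵢdᵢ/nᵢ) / Σ(bᵢcᵢ/nᵢ), where nᵢ is the stratum total.
Stratum 1 (Urban): n = 4467; a·d/n = 398·2831/4467 = 252.2360; b·c/n = 1004·234/4467 = 52.5937
Stratum 2 (Rural): n = 2298; a·d/n = 393·836/2298 = 142.9713; b·c/n = 103·966/2298 = 43.2977
OR_MH = (252.2360 + 142.9713) / (52.5937 + 43.2977) = 395.2072 / 95.8913 = 4.12141

4.12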